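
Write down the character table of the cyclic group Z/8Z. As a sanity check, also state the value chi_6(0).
Character table of Z/8Z (irreps indexed chi_0,...,chi_7 with chi_k(m) = zeta_8^(k*m), zeta_8 = exp(2*pi*i/8)):
  irrep \ class  {0} (size 1)  {1} (size 1)    {2} (size 1)  {3} (size 1)    {4} (size 1)  {5} (size 1)    {6} (size 1)  {7} (size 1)  
  chi_0          1             1               1             1               1             1               1             1             
  chi_1          1             exp(I*pi/4)     I             exp(3*I*pi/4)   -1            exp(-3*I*pi/4)  -I            exp(-I*pi/4)  
  chi_2          1             I               -1            -I              1             I               -1            -I            
  chi_3          1             exp(3*I*pi/4)   -I            exp(I*pi/4)     -1            exp(-I*pi/4)    I             exp(-3*I*pi/4)
  chi_4          1             -1              1             -1              1             -1              1             -1            
  chi_5          1             exp(-3*I*pi/4)  I             exp(-I*pi/4)    -1            exp(I*pi/4)     -I            exp(3*I*pi/4) 
  chi_6          1             -I              -1            I               1             -I              -1            I             
  chi_7          1             exp(-I*pi/4)    -I            exp(-3*I*pi/4)  -1            exp(3*I*pi/4)   I             exp(I*pi/4)   

Spot check: chi_6(0) = zeta_8^(6*0) = zeta_8^0 = 1.

Working: Z/8Z is abelian, so all 8 irreducible complex representations are 1-dimensional. They are given by chi_k(m) = zeta_8^(k*m) for k = 0,...,7. Row orthogonality: sum_m chi_k(m) conj(chi_l(m)) = 8 * [k = l].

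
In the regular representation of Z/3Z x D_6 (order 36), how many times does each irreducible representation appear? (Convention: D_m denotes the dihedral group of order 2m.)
Each irreducible V_i of dimension d_i appears with multiplicity d_i, i.e. rho_reg = (direct sum over all irreducibles V_i) d_i V_i. The irreducible dimensions for Z/3Z x D_6 are 1, 1, 1, 1, 1, 1, 1, 1, 1, 1, 1, 1, 2, 2, 2, 2, 2, 2: 12 irreducibles of dimension 1, each with multiplicity 1; 6 irreducibles of dimension 2, each with multiplicity 2. Total dimension 12*1*1 + 6*2*2 = 36 = |G|.

Why: General theorem: in the regular representation of a finite group G, each irreducible appears with multiplicity equal to its dimension. Check: dim(rho_reg) = sum d_i^2 = 1 + 1 + 1 + 1 + 1 + 1 + 1 + 1 + 1 + 1 + 1 + 1 + 4 + 4 + 4 + 4 + 4 + 4 = 36 = |G|.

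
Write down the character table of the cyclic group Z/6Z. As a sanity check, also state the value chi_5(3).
Character table of Z/6Z (irreps indexed chi_0,...,chi_5 with chi_k(m) = zeta_6^(k*m), zeta_6 = exp(2*pi*i/6)):
  irrep \ class  {0} (size 1)  {1} (size 1)    {2} (size 1)    {3} (size 1)  {4} (size 1)    {5} (size 1)  
  chi_0          1             1               1               1             1               1             
  chi_1          1             exp(I*pi/3)     exp(2*I*pi/3)   -1            exp(-2*I*pi/3)  exp(-I*pi/3)  
  chi_2          1             exp(2*I*pi/3)   exp(-2*I*pi/3)  1             exp(2*I*pi/3)   exp(-2*I*pi/3)
  chi_3          1             -1              1               -1            1               -1            
  chi_4          1             exp(-2*I*pi/3)  exp(2*I*pi/3)   1             exp(-2*I*pi/3)  exp(2*I*pi/3) 
  chi_5          1             exp(-I*pi/3)    exp(-2*I*pi/3)  -1            exp(2*I*pi/3)   exp(I*pi/3)   

Spot check: chi_5(3) = zeta_6^(5*3) = zeta_6^15 = -1.

Details: Z/6Z is abelian, so all 6 irreducible complex representations are 1-dimensional. They are given by chi_k(m) = zeta_6^(k*m) for k = 0,...,5. Row orthogonality: sum_m chi_k(m) conj(chi_l(m)) = 6 * [k = l].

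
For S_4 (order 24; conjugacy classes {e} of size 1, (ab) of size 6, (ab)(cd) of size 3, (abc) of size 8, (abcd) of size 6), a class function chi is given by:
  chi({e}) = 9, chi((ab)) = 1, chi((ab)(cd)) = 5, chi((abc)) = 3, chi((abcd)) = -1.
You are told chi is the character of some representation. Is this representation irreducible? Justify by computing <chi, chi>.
Not irreducible (reducible): <chi, chi> = 10 > 1.

Justification: <chi, chi> = (1/|G|) sum_C |C| * |chi(C)|^2 = (1/24)[1*|9|^2 + 6*|1|^2 + 3*|5|^2 + 8*|3|^2 + 6*|-1|^2]
  = (1/24)[(81) + (6) + (75) + (72) + (6)] = 240/24 = 10.
A character is irreducible iff <chi, chi> = 1, so this representation is reducible.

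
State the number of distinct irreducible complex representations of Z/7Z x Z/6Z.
42

Proof sketch: The number of irreducible complex representations of a finite group equals its number of conjugacy classes. Z/7Z x Z/6Z is abelian of order 42, so every element is its own conjugacy class: 42 classes, so Z/7Z x Z/6Z (order 42) has exactly 42 irreducible complex representations.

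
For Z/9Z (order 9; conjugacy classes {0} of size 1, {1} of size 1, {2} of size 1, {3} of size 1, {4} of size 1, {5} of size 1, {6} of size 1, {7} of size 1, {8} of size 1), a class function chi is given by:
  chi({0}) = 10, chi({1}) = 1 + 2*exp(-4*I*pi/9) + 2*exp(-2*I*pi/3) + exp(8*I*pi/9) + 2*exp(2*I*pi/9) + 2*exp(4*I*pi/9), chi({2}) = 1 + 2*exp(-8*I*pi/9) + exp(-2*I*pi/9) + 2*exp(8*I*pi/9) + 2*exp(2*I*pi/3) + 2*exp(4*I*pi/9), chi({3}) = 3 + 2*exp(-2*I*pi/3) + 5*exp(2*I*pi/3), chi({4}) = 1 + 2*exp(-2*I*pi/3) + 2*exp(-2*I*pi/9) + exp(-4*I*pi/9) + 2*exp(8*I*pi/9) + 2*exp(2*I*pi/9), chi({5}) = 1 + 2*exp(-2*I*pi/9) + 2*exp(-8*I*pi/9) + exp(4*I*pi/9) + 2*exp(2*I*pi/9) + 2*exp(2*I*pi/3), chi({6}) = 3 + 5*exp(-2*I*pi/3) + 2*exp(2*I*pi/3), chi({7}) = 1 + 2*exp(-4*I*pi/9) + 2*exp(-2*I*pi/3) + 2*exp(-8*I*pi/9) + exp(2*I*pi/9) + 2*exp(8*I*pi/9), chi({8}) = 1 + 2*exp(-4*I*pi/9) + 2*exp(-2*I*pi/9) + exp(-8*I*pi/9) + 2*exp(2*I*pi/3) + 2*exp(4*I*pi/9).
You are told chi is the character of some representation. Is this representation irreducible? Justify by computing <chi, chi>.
Not irreducible (reducible): <chi, chi> = 18 > 1.

Working: <chi, chi> = (1/|G|) sum_C |C| * |chi(C)|^2 = (1/9)[1*|10|^2 + 1*|1 + 2*exp(-4*I*pi/9) + 2*exp(-2*I*pi/3) + exp(8*I*pi/9) + 2*exp(2*I*pi/9) + 2*exp(4*I*pi/9)|^2 + 1*|1 + 2*exp(-8*I*pi/9) + exp(-2*I*pi/9) + 2*exp(8*I*pi/9) + 2*exp(2*I*pi/3) + 2*exp(4*I*pi/9)|^2 + 1*|3 + 2*exp(-2*I*pi/3) + 5*exp(2*I*pi/3)|^2 + 1*|1 + 2*exp(-2*I*pi/3) + 2*exp(-2*I*pi/9) + exp(-4*I*pi/9) + 2*exp(8*I*pi/9) + 2*exp(2*I*pi/9)|^2 + 1*|1 + 2*exp(-2*I*pi/9) + 2*exp(-8*I*pi/9) + exp(4*I*pi/9) + 2*exp(2*I*pi/9) + 2*exp(2*I*pi/3)|^2 + 1*|3 + 5*exp(-2*I*pi/3) + 2*exp(2*I*pi/3)|^2 + 1*|1 + 2*exp(-4*I*pi/9) + 2*exp(-2*I*pi/3) + 2*exp(-8*I*pi/9) + exp(2*I*pi/9) + 2*exp(8*I*pi/9)|^2 + 1*|1 + 2*exp(-4*I*pi/9) + 2*exp(-2*I*pi/9) + exp(-8*I*pi/9) + 2*exp(2*I*pi/3) + 2*exp(4*I*pi/9)|^2]
  = (1/9)[(100) + (18 + 10*exp(-2*I*pi/3) + 8*exp(-4*I*pi/9) + 10*exp(-2*I*pi/9) + 13*exp(-8*I*pi/9) + 13*exp(8*I*pi/9) + 10*exp(2*I*pi/9) + 8*exp(4*I*pi/9) + 10*exp(2*I*pi/3)) + (18 + 10*exp(-4*I*pi/9) + 10*exp(-2*I*pi/3) + 13*exp(-2*I*pi/9) + 8*exp(-8*I*pi/9) + 8*exp(8*I*pi/9) + 13*exp(2*I*pi/9) + 10*exp(2*I*pi/3) + 10*exp(4*I*pi/9)) + (7) + (18 + 13*exp(-4*I*pi/9) + 10*exp(-2*I*pi/3) + 8*exp(-2*I*pi/9) + 10*exp(-8*I*pi/9) + 10*exp(8*I*pi/9) + 8*exp(2*I*pi/9) + 10*exp(2*I*pi/3) + 13*exp(4*I*pi/9)) + (18 + 13*exp(-4*I*pi/9) + 10*exp(-2*I*pi/3) + 8*exp(-2*I*pi/9) + 10*exp(-8*I*pi/9) + 10*exp(8*I*pi/9) + 8*exp(2*I*pi/9) + 10*exp(2*I*pi/3) + 13*exp(4*I*pi/9)) + (7) + (18 + 10*exp(-4*I*pi/9) + 10*exp(-2*I*pi/3) + 13*exp(-2*I*pi/9) + 8*exp(-8*I*pi/9) + 8*exp(8*I*pi/9) + 13*exp(2*I*pi/9) + 10*exp(2*I*pi/3) + 10*exp(4*I*pi/9)) + (18 + 10*exp(-2*I*pi/3) + 8*exp(-4*I*pi/9) + 10*exp(-2*I*pi/9) + 13*exp(-8*I*pi/9) + 13*exp(8*I*pi/9) + 10*exp(2*I*pi/9) + 8*exp(4*I*pi/9) + 10*exp(2*I*pi/3))] = 162/9 = 18.
(Exp terms are combined using exp(i*s)*conj(exp(i*t)) = exp(i*(s-t)), and sums of them are collapsed using the identity that for every m > 1 the m distinct m-th roots of unity sum to 0, e.g. 1 + exp(2*I*pi/3) + exp(-2*I*pi/3) = 0.)
A character is irreducible iff <chi, chi> = 1, so this representation is reducible.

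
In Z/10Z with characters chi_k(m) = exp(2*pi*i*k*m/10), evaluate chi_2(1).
chi_2(1) = zeta_10^2 = exp(2*I*pi/5)

Reasoning: chi_2(1) = zeta_10^(2*1) = zeta_10^2. Since zeta_10^10 = 1, this equals zeta_10^2 = exp(2*pi*i*2/10) = exp(2*I*pi/5).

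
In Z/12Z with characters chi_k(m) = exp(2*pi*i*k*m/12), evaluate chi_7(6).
chi_7(6) = zeta_12^42 = -1

Working: chi_7(6) = zeta_12^(7*6) = zeta_12^42. Since zeta_12^12 = 1, this equals zeta_12^6 = exp(2*pi*i*6/12) = -1.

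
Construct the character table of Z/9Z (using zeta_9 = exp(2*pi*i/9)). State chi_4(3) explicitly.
Character table of Z/9Z (irreps indexed chi_0,...,chi_8 with chi_k(m) = zeta_9^(k*m), zeta_9 = exp(2*pi*i/9)):
  irrep \ class  {0} (size 1)  {1} (size 1)    {2} (size 1)    {3} (size 1)    {4} (size 1)    {5} (size 1)    {6} (size 1)    {7} (size 1)    {8} (size 1)  
  chi_0          1             1               1               1               1               1               1               1               1             
  chi_1          1             exp(2*I*pi/9)   exp(4*I*pi/9)   exp(2*I*pi/3)   exp(8*I*pi/9)   exp(-8*I*pi/9)  exp(-2*I*pi/3)  exp(-4*I*pi/9)  exp(-2*I*pi/9)
  chi_2          1             exp(4*I*pi/9)   exp(8*I*pi/9)   exp(-2*I*pi/3)  exp(-2*I*pi/9)  exp(2*I*pi/9)   exp(2*I*pi/3)   exp(-8*I*pi/9)  exp(-4*I*pi/9)
  chi_3          1             exp(2*I*pi/3)   exp(-2*I*pi/3)  1               exp(2*I*pi/3)   exp(-2*I*pi/3)  1               exp(2*I*pi/3)   exp(-2*I*pi/3)
  chi_4          1             exp(8*I*pi/9)   exp(-2*I*pi/9)  exp(2*I*pi/3)   exp(-4*I*pi/9)  exp(4*I*pi/9)   exp(-2*I*pi/3)  exp(2*I*pi/9)   exp(-8*I*pi/9)
  chi_5          1             exp(-8*I*pi/9)  exp(2*I*pi/9)   exp(-2*I*pi/3)  exp(4*I*pi/9)   exp(-4*I*pi/9)  exp(2*I*pi/3)   exp(-2*I*pi/9)  exp(8*I*pi/9) 
  chi_6          1             exp(-2*I*pi/3)  exp(2*I*pi/3)   1               exp(-2*I*pi/3)  exp(2*I*pi/3)   1               exp(-2*I*pi/3)  exp(2*I*pi/3) 
  chi_7          1             exp(-4*I*pi/9)  exp(-8*I*pi/9)  exp(2*I*pi/3)   exp(2*I*pi/9)   exp(-2*I*pi/9)  exp(-2*I*pi/3)  exp(8*I*pi/9)   exp(4*I*pi/9) 
  chi_8          1             exp(-2*I*pi/9)  exp(-4*I*pi/9)  exp(-2*I*pi/3)  exp(-8*I*pi/9)  exp(8*I*pi/9)   exp(2*I*pi/3)   exp(4*I*pi/9)   exp(2*I*pi/9) 

Spot check: chi_4(3) = zeta_9^(4*3) = zeta_9^12 = exp(2*I*pi/3).

Explanation: Z/9Z is abelian, so all 9 irreducible complex representations are 1-dimensional. They are given by chi_k(m) = zeta_9^(k*m) for k = 0,...,8. Row orthogonality: sum_m chi_k(m) conj(chi_l(m)) = 9 * [k = l].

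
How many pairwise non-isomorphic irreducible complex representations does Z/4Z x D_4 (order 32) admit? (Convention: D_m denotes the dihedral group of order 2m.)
20

Justification: The number of irreducible complex representations of a finite group equals its number of conjugacy classes. For a direct product, #classes(G x H) = #classes(G) * #classes(H). Z/4Z has 4 classes (abelian), D_4 has 5 classes, so 4 * 5 = 20, so Z/4Z x D_4 (order 32) has exactly 20 irreducible complex representations.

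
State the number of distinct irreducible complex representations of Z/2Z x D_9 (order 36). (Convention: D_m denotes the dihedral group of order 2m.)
12

Details: The number of irreducible complex representations of a finite group equals its number of conjugacy classes. For a direct product, #classes(G x H) = #classes(G) * #classes(H). Z/2Z has 2 classes (abelian), D_9 has 6 classes, so 2 * 6 = 12, so Z/2Z x D_9 (order 36) has exactly 12 irreducible complex representations.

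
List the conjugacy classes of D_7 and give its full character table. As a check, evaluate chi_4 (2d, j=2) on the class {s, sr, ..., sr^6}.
Conjugacy classes: {e} of size 1, {r^1, r^6} of size 2, {r^2, r^5} of size 2, {r^3, r^4} of size 2, {s, sr, ..., sr^6} of size 7.
Character table:
  irrep \ class              {e} (size 1)  {r^1, r^6} (size 2)  {r^2, r^5} (size 2)  {r^3, r^4} (size 2)  {s, sr, ..., sr^6} (size 7)
  chi_1 (triv)               1             1                    1                    1                    1                          
  chi_2 (sign: r->1, s->-1)  1             1                    1                    1                    -1                         
  chi_3 (2d, j=1)            2             2*cos(2*pi/7)        -2*cos(3*pi/7)       -2*cos(pi/7)         0                          
  chi_4 (2d, j=2)            2             -2*cos(3*pi/7)       -2*cos(pi/7)         2*cos(2*pi/7)        0                          
  chi_5 (2d, j=3)            2             -2*cos(pi/7)         2*cos(2*pi/7)        -2*cos(3*pi/7)       0                          

Spot check: chi_4 (2d, j=2) on {s, sr, ..., sr^6} = 0.

Proof sketch: D_7 has order 2*7 = 14 with 5 conjugacy classes, hence 5 irreducibles. Sum of squared dims 1 + 1 + 4 + 4 + 4 = 14 = |G|. Linear characters come from the abelianisation; the 2-dimensional irreps have character r^k -> 2*cos(2*pi*j*k/7), reflections -> 0.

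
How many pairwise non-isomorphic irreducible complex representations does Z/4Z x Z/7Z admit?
28

Solution. The number of irreducible complex representations of a finite group equals its number of conjugacy classes. Z/4Z x Z/7Z is abelian of order 28, so every element is its own conjugacy class: 28 classes, so Z/4Z x Z/7Z (order 28) has exactly 28 irreducible complex representations.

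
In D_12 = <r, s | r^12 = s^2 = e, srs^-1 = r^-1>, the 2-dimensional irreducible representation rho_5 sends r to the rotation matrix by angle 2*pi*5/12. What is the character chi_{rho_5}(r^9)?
chi_{rho_5}(r^9) = 2*cos(2*pi*5*9/12) = 0

Explanation: rho_5(r^9) is rotation by angle 2*pi*5*9/12, whose trace is 2*cos(2*pi*5*9/12) = 0.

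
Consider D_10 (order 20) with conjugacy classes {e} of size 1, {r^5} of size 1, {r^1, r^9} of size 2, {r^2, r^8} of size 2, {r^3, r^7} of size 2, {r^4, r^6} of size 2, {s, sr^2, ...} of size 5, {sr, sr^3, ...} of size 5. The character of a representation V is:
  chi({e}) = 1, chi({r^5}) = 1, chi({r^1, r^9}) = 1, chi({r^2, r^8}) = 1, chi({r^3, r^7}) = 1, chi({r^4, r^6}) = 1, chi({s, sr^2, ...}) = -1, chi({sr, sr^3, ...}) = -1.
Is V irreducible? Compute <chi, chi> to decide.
Irreducible: <chi, chi> = 1.

Solution. <chi, chi> = (1/|G|) sum_C |C| * |chi(C)|^2 = (1/20)[1*|1|^2 + 1*|1|^2 + 2*|1|^2 + 2*|1|^2 + 2*|1|^2 + 2*|1|^2 + 5*|-1|^2 + 5*|-1|^2]
  = (1/20)[(1) + (1) + (2) + (2) + (2) + (2) + (5) + (5)] = 20/20 = 1.
A character is irreducible iff <chi, chi> = 1, so this representation is irreducible.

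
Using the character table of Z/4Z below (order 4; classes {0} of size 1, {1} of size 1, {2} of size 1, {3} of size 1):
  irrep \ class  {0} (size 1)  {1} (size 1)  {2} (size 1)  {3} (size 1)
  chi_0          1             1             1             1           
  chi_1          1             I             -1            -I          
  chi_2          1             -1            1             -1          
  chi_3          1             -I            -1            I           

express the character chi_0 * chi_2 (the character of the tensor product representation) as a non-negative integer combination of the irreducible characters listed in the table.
chi_0 tensor chi_2 = chi_2 (all other irreducibles have multiplicity 0).

Why: The character of a tensor product is the pointwise product (chi_0 * chi_2)(C) = chi_0(C) * chi_2(C):
  {0}: (1)*(1), {1}: (1)*(-1), {2}: (1)*(1), {3}: (1)*(-1)
so (chi_0 * chi_2) takes values
  {0} -> 1, {1} -> -1, {2} -> 1, {3} -> -1.
Now take the inner product of this character with each irreducible chi from the table, <chi_0*chi_2, chi> = (1/4) sum_C |C| (chi_0*chi_2)(C) conj(chi(C)):
  <chi_0*chi_2, chi_0> = (1/4)[1*(1)*conj(1) + 1*(-1)*conj(1) + 1*(1)*conj(1) + 1*(-1)*conj(1)]
      = (1/4)[(1) + (-1) + (1) + (-1)] = 0/4 = 0
  <chi_0*chi_2, chi_1> = (1/4)[1*(1)*conj(1) + 1*(-1)*conj(I) + 1*(1)*conj(-1) + 1*(-1)*conj(-I)]
      = (1/4)[(1) + (I) + (-1) + (-I)] = 0/4 = 0
  <chi_0*chi_2, chi_2> = (1/4)[1*(1)*conj(1) + 1*(-1)*conj(-1) + 1*(1)*conj(1) + 1*(-1)*conj(-1)]
      = (1/4)[(1) + (1) + (1) + (1)] = 4/4 = 1
  <chi_0*chi_2, chi_3> = (1/4)[1*(1)*conj(1) + 1*(-1)*conj(-I) + 1*(1)*conj(-1) + 1*(-1)*conj(I)]
      = (1/4)[(1) + (-I) + (-1) + (I)] = 0/4 = 0
(Exp terms are combined using exp(i*s)*conj(exp(i*t)) = exp(i*(s-t)), and sums of them are collapsed using the identity that for every m > 1 the m distinct m-th roots of unity sum to 0, e.g. 1 + exp(2*I*pi/3) + exp(-2*I*pi/3) = 0.)
Hence the multiplicities are chi_2: 1. Dimension check: dim(chi_0)*dim(chi_2) = 1*1 = 1 and sum (mult * dim) = 1*1 = 1.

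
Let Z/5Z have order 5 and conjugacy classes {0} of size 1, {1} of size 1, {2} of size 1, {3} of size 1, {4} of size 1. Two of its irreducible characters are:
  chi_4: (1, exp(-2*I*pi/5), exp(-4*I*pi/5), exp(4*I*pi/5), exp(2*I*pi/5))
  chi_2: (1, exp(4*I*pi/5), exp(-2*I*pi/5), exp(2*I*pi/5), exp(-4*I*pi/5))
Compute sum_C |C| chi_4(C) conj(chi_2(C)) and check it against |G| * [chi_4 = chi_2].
Sum = 0; so <chi_4, chi_2> = 0 (distinct irreducibles are orthogonal).

Derivation: Compute term by term over conjugacy classes (|C| * chi_4(C) * conj(chi_2(C))):
  1*(1)*conj(1) + 1*(exp(-2*I*pi/5))*conj(exp(4*I*pi/5)) + 1*(exp(-4*I*pi/5))*conj(exp(-2*I*pi/5)) + 1*(exp(4*I*pi/5))*conj(exp(2*I*pi/5)) + 1*(exp(2*I*pi/5))*conj(exp(-4*I*pi/5))
  = (1) + (exp(4*I*pi/5)) + (exp(-2*I*pi/5)) + (exp(2*I*pi/5)) + (exp(-4*I*pi/5))
  = 0.
(Exp terms are combined using exp(i*s)*conj(exp(i*t)) = exp(i*(s-t)), and sums of them are collapsed using the identity that for every m > 1 the m distinct m-th roots of unity sum to 0, e.g. 1 + exp(2*I*pi/3) + exp(-2*I*pi/3) = 0.)
Dividing by |G| = 5 gives 0/5 = 0, matching the row-orthogonality relation <chi_4, chi_2> = [chi_4 = chi_2].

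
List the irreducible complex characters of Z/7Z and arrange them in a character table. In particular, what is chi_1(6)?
Character table of Z/7Z (irreps indexed chi_0,...,chi_6 with chi_k(m) = zeta_7^(k*m), zeta_7 = exp(2*pi*i/7)):
  irrep \ class  {0} (size 1)  {1} (size 1)    {2} (size 1)    {3} (size 1)    {4} (size 1)    {5} (size 1)    {6} (size 1)  
  chi_0          1             1               1               1               1               1               1             
  chi_1          1             exp(2*I*pi/7)   exp(4*I*pi/7)   exp(6*I*pi/7)   exp(-6*I*pi/7)  exp(-4*I*pi/7)  exp(-2*I*pi/7)
  chi_2          1             exp(4*I*pi/7)   exp(-6*I*pi/7)  exp(-2*I*pi/7)  exp(2*I*pi/7)   exp(6*I*pi/7)   exp(-4*I*pi/7)
  chi_3          1             exp(6*I*pi/7)   exp(-2*I*pi/7)  exp(4*I*pi/7)   exp(-4*I*pi/7)  exp(2*I*pi/7)   exp(-6*I*pi/7)
  chi_4          1             exp(-6*I*pi/7)  exp(2*I*pi/7)   exp(-4*I*pi/7)  exp(4*I*pi/7)   exp(-2*I*pi/7)  exp(6*I*pi/7) 
  chi_5          1             exp(-4*I*pi/7)  exp(6*I*pi/7)   exp(2*I*pi/7)   exp(-2*I*pi/7)  exp(-6*I*pi/7)  exp(4*I*pi/7) 
  chi_6          1             exp(-2*I*pi/7)  exp(-4*I*pi/7)  exp(-6*I*pi/7)  exp(6*I*pi/7)   exp(4*I*pi/7)   exp(2*I*pi/7) 

Spot check: chi_1(6) = zeta_7^(1*6) = zeta_7^6 = exp(-2*I*pi/7).

Argument: Z/7Z is abelian, so all 7 irreducible complex representations are 1-dimensional. They are given by chi_k(m) = zeta_7^(k*m) for k = 0,...,6. Row orthogonality: sum_m chi_k(m) conj(chi_l(m)) = 7 * [k = l].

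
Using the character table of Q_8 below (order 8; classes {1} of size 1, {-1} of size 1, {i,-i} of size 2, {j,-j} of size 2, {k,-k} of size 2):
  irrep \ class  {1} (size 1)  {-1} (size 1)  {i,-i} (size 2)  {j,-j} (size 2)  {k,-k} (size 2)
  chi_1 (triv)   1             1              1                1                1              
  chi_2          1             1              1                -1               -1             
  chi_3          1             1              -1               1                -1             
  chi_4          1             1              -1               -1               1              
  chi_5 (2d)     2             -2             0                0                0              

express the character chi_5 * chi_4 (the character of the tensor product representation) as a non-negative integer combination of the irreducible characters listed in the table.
chi_5 tensor chi_4 = chi_5 (all other irreducibles have multiplicity 0).

Justification: The character of a tensor product is the pointwise product (chi_5 * chi_4)(C) = chi_5(C) * chi_4(C):
  {1}: (2)*(1), {-1}: (-2)*(1), {i,-i}: (0)*(-1), {j,-j}: (0)*(-1), {k,-k}: (0)*(1)
so (chi_5 * chi_4) takes values
  {1} -> 2, {-1} -> -2, {i,-i} -> 0, {j,-j} -> 0, {k,-k} -> 0.
Now take the inner product of this character with each irreducible chi from the table, <chi_5*chi_4, chi> = (1/8) sum_C |C| (chi_5*chi_4)(C) conj(chi(C)):
  <chi_5*chi_4, chi_1> = (1/8)[1*(2)*conj(1) + 1*(-2)*conj(1) + 2*(0)*conj(1) + 2*(0)*conj(1) + 2*(0)*conj(1)]
      = (1/8)[(2) + (-2) + (0) + (0) + (0)] = 0/8 = 0
  <chi_5*chi_4, chi_2> = (1/8)[1*(2)*conj(1) + 1*(-2)*conj(1) + 2*(0)*conj(1) + 2*(0)*conj(-1) + 2*(0)*conj(-1)]
      = (1/8)[(2) + (-2) + (0) + (0) + (0)] = 0/8 = 0
  <chi_5*chi_4, chi_3> = (1/8)[1*(2)*conj(1) + 1*(-2)*conj(1) + 2*(0)*conj(-1) + 2*(0)*conj(1) + 2*(0)*conj(-1)]
      = (1/8)[(2) + (-2) + (0) + (0) + (0)] = 0/8 = 0
  <chi_5*chi_4, chi_4> = (1/8)[1*(2)*conj(1) + 1*(-2)*conj(1) + 2*(0)*conj(-1) + 2*(0)*conj(-1) + 2*(0)*conj(1)]
      = (1/8)[(2) + (-2) + (0) + (0) + (0)] = 0/8 = 0
  <chi_5*chi_4, chi_5> = (1/8)[1*(2)*conj(2) + 1*(-2)*conj(-2) + 2*(0)*conj(0) + 2*(0)*conj(0) + 2*(0)*conj(0)]
      = (1/8)[(4) + (4) + (0) + (0) + (0)] = 8/8 = 1
Hence the multiplicities are chi_5: 1. Dimension check: dim(chi_5)*dim(chi_4) = 2*1 = 2 and sum (mult * dim) = 1*2 = 2.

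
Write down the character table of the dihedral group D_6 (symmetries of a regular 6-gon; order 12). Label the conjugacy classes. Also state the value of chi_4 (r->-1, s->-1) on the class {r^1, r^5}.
Conjugacy classes: {e} of size 1, {r^3} of size 1, {r^1, r^5} of size 2, {r^2, r^4} of size 2, {s, sr^2, ...} of size 3, {sr, sr^3, ...} of size 3.
Character table:
  irrep \ class              {e} (size 1)  {r^3} (size 1)  {r^1, r^5} (size 2)  {r^2, r^4} (size 2)  {s, sr^2, ...} (size 3)  {sr, sr^3, ...} (size 3)
  chi_1 (triv)               1             1               1                    1                    1                        1                       
  chi_2 (sign: r->1, s->-1)  1             1               1                    1                    -1                       -1                      
  chi_3 (r->-1, s->1)        1             -1              -1                   1                    1                        -1                      
  chi_4 (r->-1, s->-1)       1             -1              -1                   1                    -1                       1                       
  chi_5 (2d, j=1)            2             -2              1                    -1                   0                        0                       
  chi_6 (2d, j=2)            2             2               -1                   -1                   0                        0                       

Spot check: chi_4 (r->-1, s->-1) on {r^1, r^5} = -1.

Proof sketch: D_6 has order 2*6 = 12 with 6 conjugacy classes, hence 6 irreducibles. Sum of squared dims 1 + 1 + 1 + 1 + 4 + 4 = 12 = |G|. Linear characters come from the abelianisation; the 2-dimensional irreps have character r^k -> 2*cos(2*pi*j*k/6), reflections -> 0.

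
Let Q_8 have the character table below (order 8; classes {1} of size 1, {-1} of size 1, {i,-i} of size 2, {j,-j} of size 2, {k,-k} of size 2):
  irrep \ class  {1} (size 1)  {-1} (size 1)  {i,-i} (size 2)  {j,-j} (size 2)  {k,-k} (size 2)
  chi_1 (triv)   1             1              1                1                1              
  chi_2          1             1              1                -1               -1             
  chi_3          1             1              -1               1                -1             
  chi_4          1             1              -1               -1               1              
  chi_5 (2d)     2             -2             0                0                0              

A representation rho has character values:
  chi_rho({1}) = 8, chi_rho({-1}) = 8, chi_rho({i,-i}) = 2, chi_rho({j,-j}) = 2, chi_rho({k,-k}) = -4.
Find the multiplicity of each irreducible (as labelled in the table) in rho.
Multiplicities: chi_1: 2, chi_2: 3, chi_3: 3, chi_4: 0, chi_5: 0.

Argument: Use <chi_rho, chi> = (1/|G|) sum_C |C| * chi_rho(C) * conj(chi(C)) with |G| = 8 for each irreducible chi in the table:
  <chi_rho, chi_1> = (1/8)[1*(8)*conj(1) + 1*(8)*conj(1) + 2*(2)*conj(1) + 2*(2)*conj(1) + 2*(-4)*conj(1)]
      = (1/8)[(8) + (8) + (4) + (4) + (-8)] = 16/8 = 2
  <chi_rho, chi_2> = (1/8)[1*(8)*conj(1) + 1*(8)*conj(1) + 2*(2)*conj(1) + 2*(2)*conj(-1) + 2*(-4)*conj(-1)]
      = (1/8)[(8) + (8) + (4) + (-4) + (8)] = 24/8 = 3
  <chi_rho, chi_3> = (1/8)[1*(8)*conj(1) + 1*(8)*conj(1) + 2*(2)*conj(-1) + 2*(2)*conj(1) + 2*(-4)*conj(-1)]
      = (1/8)[(8) + (8) + (-4) + (4) + (8)] = 24/8 = 3
  <chi_rho, chi_4> = (1/8)[1*(8)*conj(1) + 1*(8)*conj(1) + 2*(2)*conj(-1) + 2*(2)*conj(-1) + 2*(-4)*conj(1)]
      = (1/8)[(8) + (8) + (-4) + (-4) + (-8)] = 0/8 = 0
  <chi_rho, chi_5> = (1/8)[1*(8)*conj(2) + 1*(8)*conj(-2) + 2*(2)*conj(0) + 2*(2)*conj(0) + 2*(-4)*conj(0)]
      = (1/8)[(16) + (-16) + (0) + (0) + (0)] = 0/8 = 0
Dimension check: dim(rho) = sum (mult * dim) = 2*1 + 3*1 + 3*1 + 0*1 + 0*2 = 8 = chi_rho(e) = 8.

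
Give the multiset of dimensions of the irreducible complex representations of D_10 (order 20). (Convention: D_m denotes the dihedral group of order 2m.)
Dimensions: 1, 1, 1, 1, 2, 2, 2, 2

Justification: There are 8 irreducibles (= number of conjugacy classes). Their dimensions d_i satisfy sum d_i^2 = |G| = 20: 1 + 1 + 1 + 1 + 4 + 4 + 4 + 4 = 20.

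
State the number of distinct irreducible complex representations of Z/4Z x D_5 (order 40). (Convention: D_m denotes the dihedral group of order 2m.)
16

Working: The number of irreducible complex representations of a finite group equals its number of conjugacy classes. For a direct product, #classes(G x H) = #classes(G) * #classes(H). Z/4Z has 4 classes (abelian), D_5 has 4 classes, so 4 * 4 = 16, so Z/4Z x D_5 (order 40) has exactly 16 irreducible complex representations.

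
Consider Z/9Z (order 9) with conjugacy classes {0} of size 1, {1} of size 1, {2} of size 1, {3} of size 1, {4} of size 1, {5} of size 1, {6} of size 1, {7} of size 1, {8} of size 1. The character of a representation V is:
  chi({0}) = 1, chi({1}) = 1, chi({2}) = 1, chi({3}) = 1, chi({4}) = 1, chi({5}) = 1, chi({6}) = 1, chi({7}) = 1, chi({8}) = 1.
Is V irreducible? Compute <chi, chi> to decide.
Irreducible: <chi, chi> = 1.

Reasoning: <chi, chi> = (1/|G|) sum_C |C| * |chi(C)|^2 = (1/9)[1*|1|^2 + 1*|1|^2 + 1*|1|^2 + 1*|1|^2 + 1*|1|^2 + 1*|1|^2 + 1*|1|^2 + 1*|1|^2 + 1*|1|^2]
  = (1/9)[(1) + (1) + (1) + (1) + (1) + (1) + (1) + (1) + (1)] = 9/9 = 1.
(Exp terms are combined using exp(i*s)*conj(exp(i*t)) = exp(i*(s-t)), and sums of them are collapsed using the identity that for every m > 1 the m distinct m-th roots of unity sum to 0, e.g. 1 + exp(2*I*pi/3) + exp(-2*I*pi/3) = 0.)
A character is irreducible iff <chi, chi> = 1, so this representation is irreducible.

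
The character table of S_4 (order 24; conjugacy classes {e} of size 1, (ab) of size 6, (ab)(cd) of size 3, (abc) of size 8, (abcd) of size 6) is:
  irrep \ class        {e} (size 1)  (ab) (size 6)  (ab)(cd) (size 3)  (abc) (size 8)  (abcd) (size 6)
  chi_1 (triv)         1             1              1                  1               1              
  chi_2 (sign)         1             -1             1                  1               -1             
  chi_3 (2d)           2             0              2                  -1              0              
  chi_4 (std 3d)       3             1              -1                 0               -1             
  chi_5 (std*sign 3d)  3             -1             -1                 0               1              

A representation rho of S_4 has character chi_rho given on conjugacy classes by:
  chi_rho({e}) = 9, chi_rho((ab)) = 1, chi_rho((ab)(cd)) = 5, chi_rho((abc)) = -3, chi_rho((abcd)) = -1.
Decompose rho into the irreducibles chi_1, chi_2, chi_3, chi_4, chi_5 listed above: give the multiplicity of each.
Multiplicities: chi_1: 0, chi_2: 0, chi_3: 3, chi_4: 1, chi_5: 0.

Argument: Use <chi_rho, chi> = (1/|G|) sum_C |C| * chi_rho(C) * conj(chi(C)) with |G| = 24 for each irreducible chi in the table:
  <chi_rho, chi_1> = (1/24)[1*(9)*conj(1) + 6*(1)*conj(1) + 3*(5)*conj(1) + 8*(-3)*conj(1) + 6*(-1)*conj(1)]
      = (1/24)[(9) + (6) + (15) + (-24) + (-6)] = 0/24 = 0
  <chi_rho, chi_2> = (1/24)[1*(9)*conj(1) + 6*(1)*conj(-1) + 3*(5)*conj(1) + 8*(-3)*conj(1) + 6*(-1)*conj(-1)]
      = (1/24)[(9) + (-6) + (15) + (-24) + (6)] = 0/24 = 0
  <chi_rho, chi_3> = (1/24)[1*(9)*conj(2) + 6*(1)*conj(0) + 3*(5)*conj(2) + 8*(-3)*conj(-1) + 6*(-1)*conj(0)]
      = (1/24)[(18) + (0) + (30) + (24) + (0)] = 72/24 = 3
  <chi_rho, chi_4> = (1/24)[1*(9)*conj(3) + 6*(1)*conj(1) + 3*(5)*conj(-1) + 8*(-3)*conj(0) + 6*(-1)*conj(-1)]
      = (1/24)[(27) + (6) + (-15) + (0) + (6)] = 24/24 = 1
  <chi_rho, chi_5> = (1/24)[1*(9)*conj(3) + 6*(1)*conj(-1) + 3*(5)*conj(-1) + 8*(-3)*conj(0) + 6*(-1)*conj(1)]
      = (1/24)[(27) + (-6) + (-15) + (0) + (-6)] = 0/24 = 0
Dimension check: dim(rho) = sum (mult * dim) = 0*1 + 0*1 + 3*2 + 1*3 + 0*3 = 9 = chi_rho(e) = 9.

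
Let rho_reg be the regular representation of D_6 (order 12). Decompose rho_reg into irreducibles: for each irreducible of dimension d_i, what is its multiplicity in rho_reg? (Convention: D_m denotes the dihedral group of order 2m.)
Each irreducible V_i of dimension d_i appears with multiplicity d_i, i.e. rho_reg = (direct sum over all irreducibles V_i) d_i V_i. The irreducible dimensions for D_6 are 1, 1, 1, 1, 2, 2: 4 irreducibles of dimension 1, each with multiplicity 1; 2 irreducibles of dimension 2, each with multiplicity 2. Total dimension 4*1*1 + 2*2*2 = 12 = |G|.

Why: General theorem: in the regular representation of a finite group G, each irreducible appears with multiplicity equal to its dimension. Check: dim(rho_reg) = sum d_i^2 = 1 + 1 + 1 + 1 + 4 + 4 = 12 = |G|.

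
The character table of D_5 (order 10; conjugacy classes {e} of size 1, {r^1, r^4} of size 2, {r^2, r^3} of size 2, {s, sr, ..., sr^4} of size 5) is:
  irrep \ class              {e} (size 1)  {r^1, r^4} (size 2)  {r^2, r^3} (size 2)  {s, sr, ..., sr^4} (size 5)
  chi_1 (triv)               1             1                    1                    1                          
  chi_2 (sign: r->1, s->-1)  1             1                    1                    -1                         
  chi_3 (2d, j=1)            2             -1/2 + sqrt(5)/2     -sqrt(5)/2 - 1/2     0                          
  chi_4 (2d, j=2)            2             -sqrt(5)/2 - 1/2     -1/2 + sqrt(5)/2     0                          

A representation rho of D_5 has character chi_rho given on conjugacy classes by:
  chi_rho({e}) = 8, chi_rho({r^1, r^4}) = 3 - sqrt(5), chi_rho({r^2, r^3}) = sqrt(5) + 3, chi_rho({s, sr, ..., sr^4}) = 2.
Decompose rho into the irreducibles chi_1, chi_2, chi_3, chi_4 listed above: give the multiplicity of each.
Multiplicities: chi_1: 3, chi_2: 1, chi_3: 0, chi_4: 2.

Explanation: Use <chi_rho, chi> = (1/|G|) sum_C |C| * chi_rho(C) * conj(chi(C)) with |G| = 10 for each irreducible chi in the table:
  <chi_rho, chi_1> = (1/10)[1*(8)*conj(1) + 2*(3 - sqrt(5))*conj(1) + 2*(sqrt(5) + 3)*conj(1) + 5*(2)*conj(1)]
      = (1/10)[(8) + (6 - 2*sqrt(5)) + (2*sqrt(5) + 6) + (10)] = 30/10 = 3
  <chi_rho, chi_2> = (1/10)[1*(8)*conj(1) + 2*(3 - sqrt(5))*conj(1) + 2*(sqrt(5) + 3)*conj(1) + 5*(2)*conj(-1)]
      = (1/10)[(8) + (6 - 2*sqrt(5)) + (2*sqrt(5) + 6) + (-10)] = 10/10 = 1
  <chi_rho, chi_3> = (1/10)[1*(8)*conj(2) + 2*(3 - sqrt(5))*conj(-1/2 + sqrt(5)/2) + 2*(sqrt(5) + 3)*conj(-sqrt(5)/2 - 1/2) + 5*(2)*conj(0)]
      = (1/10)[(16) + (-8 + 4*sqrt(5)) + (-4*sqrt(5) - 8) + (0)] = 0/10 = 0
  <chi_rho, chi_4> = (1/10)[1*(8)*conj(2) + 2*(3 - sqrt(5))*conj(-sqrt(5)/2 - 1/2) + 2*(sqrt(5) + 3)*conj(-1/2 + sqrt(5)/2) + 5*(2)*conj(0)]
      = (1/10)[(16) + (2 - 2*sqrt(5)) + (2 + 2*sqrt(5)) + (0)] = 20/10 = 2
Dimension check: dim(rho) = sum (mult * dim) = 3*1 + 1*1 + 0*2 + 2*2 = 8 = chi_rho(e) = 8.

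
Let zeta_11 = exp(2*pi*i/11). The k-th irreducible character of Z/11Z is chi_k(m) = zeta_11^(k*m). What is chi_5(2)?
chi_5(2) = zeta_11^10 = exp(-2*I*pi/11)

Working: chi_5(2) = zeta_11^(5*2) = zeta_11^10. Since zeta_11^11 = 1, this equals zeta_11^10 = exp(2*pi*i*10/11) = exp(-2*I*pi/11).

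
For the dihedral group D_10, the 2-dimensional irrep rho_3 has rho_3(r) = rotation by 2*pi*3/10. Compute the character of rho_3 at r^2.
chi_{rho_3}(r^2) = 2*cos(2*pi*3*2/10) = -sqrt(5)/2 - 1/2

Justification: rho_3(r^2) is rotation by angle 2*pi*3*2/10, whose trace is 2*cos(2*pi*3*2/10) = -sqrt(5)/2 - 1/2.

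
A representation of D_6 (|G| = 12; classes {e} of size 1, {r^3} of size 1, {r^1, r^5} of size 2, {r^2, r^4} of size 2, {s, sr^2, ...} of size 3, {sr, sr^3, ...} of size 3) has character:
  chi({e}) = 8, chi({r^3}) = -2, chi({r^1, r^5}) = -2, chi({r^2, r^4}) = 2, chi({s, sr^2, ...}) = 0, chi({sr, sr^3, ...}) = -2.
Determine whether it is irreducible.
Not irreducible (reducible): <chi, chi> = 8 > 1.

Proof sketch: <chi, chi> = (1/|G|) sum_C |C| * |chi(C)|^2 = (1/12)[1*|8|^2 + 1*|-2|^2 + 2*|-2|^2 + 2*|2|^2 + 3*|0|^2 + 3*|-2|^2]
  = (1/12)[(64) + (4) + (8) + (8) + (0) + (12)] = 96/12 = 8.
A character is irreducible iff <chi, chi> = 1, so this representation is reducible.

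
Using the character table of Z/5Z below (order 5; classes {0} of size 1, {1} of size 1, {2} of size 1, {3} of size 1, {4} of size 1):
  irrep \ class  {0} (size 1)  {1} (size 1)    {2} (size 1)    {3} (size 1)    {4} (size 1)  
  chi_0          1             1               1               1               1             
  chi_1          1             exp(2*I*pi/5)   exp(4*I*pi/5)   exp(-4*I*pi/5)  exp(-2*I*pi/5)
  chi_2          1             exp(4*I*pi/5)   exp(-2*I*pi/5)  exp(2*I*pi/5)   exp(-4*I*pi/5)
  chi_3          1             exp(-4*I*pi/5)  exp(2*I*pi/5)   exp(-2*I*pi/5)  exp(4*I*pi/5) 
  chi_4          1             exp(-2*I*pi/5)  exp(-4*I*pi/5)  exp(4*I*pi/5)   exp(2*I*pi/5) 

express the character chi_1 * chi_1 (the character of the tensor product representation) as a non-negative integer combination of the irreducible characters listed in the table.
chi_1 tensor chi_1 = chi_2 (all other irreducibles have multiplicity 0).

Reasoning: The character of a tensor product is the pointwise product (chi_1 * chi_1)(C) = chi_1(C) * chi_1(C):
  {0}: (1)*(1), {1}: (exp(2*I*pi/5))*(exp(2*I*pi/5)), {2}: (exp(4*I*pi/5))*(exp(4*I*pi/5)), {3}: (exp(-4*I*pi/5))*(exp(-4*I*pi/5)), {4}: (exp(-2*I*pi/5))*(exp(-2*I*pi/5))
so (chi_1 * chi_1) takes values
  {0} -> 1, {1} -> exp(4*I*pi/5), {2} -> exp(-2*I*pi/5), {3} -> exp(2*I*pi/5), {4} -> exp(-4*I*pi/5).
Now take the inner product of this character with each irreducible chi from the table, <chi_1*chi_1, chi> = (1/5) sum_C |C| (chi_1*chi_1)(C) conj(chi(C)):
  <chi_1*chi_1, chi_0> = (1/5)[1*(1)*conj(1) + 1*(exp(4*I*pi/5))*conj(1) + 1*(exp(-2*I*pi/5))*conj(1) + 1*(exp(2*I*pi/5))*conj(1) + 1*(exp(-4*I*pi/5))*conj(1)]
      = (1/5)[(1) + (exp(4*I*pi/5)) + (exp(-2*I*pi/5)) + (exp(2*I*pi/5)) + (exp(-4*I*pi/5))] = 0/5 = 0
  <chi_1*chi_1, chi_1> = (1/5)[1*(1)*conj(1) + 1*(exp(4*I*pi/5))*conj(exp(2*I*pi/5)) + 1*(exp(-2*I*pi/5))*conj(exp(4*I*pi/5)) + 1*(exp(2*I*pi/5))*conj(exp(-4*I*pi/5)) + 1*(exp(-4*I*pi/5))*conj(exp(-2*I*pi/5))]
      = (1/5)[(1) + (exp(2*I*pi/5)) + (exp(4*I*pi/5)) + (exp(-4*I*pi/5)) + (exp(-2*I*pi/5))] = 0/5 = 0
  <chi_1*chi_1, chi_2> = (1/5)[1*(1)*conj(1) + 1*(exp(4*I*pi/5))*conj(exp(4*I*pi/5)) + 1*(exp(-2*I*pi/5))*conj(exp(-2*I*pi/5)) + 1*(exp(2*I*pi/5))*conj(exp(2*I*pi/5)) + 1*(exp(-4*I*pi/5))*conj(exp(-4*I*pi/5))]
      = (1/5)[(1) + (1) + (1) + (1) + (1)] = 5/5 = 1
  <chi_1*chi_1, chi_3> = (1/5)[1*(1)*conj(1) + 1*(exp(4*I*pi/5))*conj(exp(-4*I*pi/5)) + 1*(exp(-2*I*pi/5))*conj(exp(2*I*pi/5)) + 1*(exp(2*I*pi/5))*conj(exp(-2*I*pi/5)) + 1*(exp(-4*I*pi/5))*conj(exp(4*I*pi/5))]
      = (1/5)[(1) + (exp(-2*I*pi/5)) + (exp(-4*I*pi/5)) + (exp(4*I*pi/5)) + (exp(2*I*pi/5))] = 0/5 = 0
  <chi_1*chi_1, chi_4> = (1/5)[1*(1)*conj(1) + 1*(exp(4*I*pi/5))*conj(exp(-2*I*pi/5)) + 1*(exp(-2*I*pi/5))*conj(exp(-4*I*pi/5)) + 1*(exp(2*I*pi/5))*conj(exp(4*I*pi/5)) + 1*(exp(-4*I*pi/5))*conj(exp(2*I*pi/5))]
      = (1/5)[(1) + (exp(-4*I*pi/5)) + (exp(2*I*pi/5)) + (exp(-2*I*pi/5)) + (exp(4*I*pi/5))] = 0/5 = 0
(Exp terms are combined using exp(i*s)*conj(exp(i*t)) = exp(i*(s-t)), and sums of them are collapsed using the identity that for every m > 1 the m distinct m-th roots of unity sum to 0, e.g. 1 + exp(2*I*pi/3) + exp(-2*I*pi/3) = 0.)
Hence the multiplicities are chi_2: 1. Dimension check: dim(chi_1)*dim(chi_1) = 1*1 = 1 and sum (mult * dim) = 1*1 = 1.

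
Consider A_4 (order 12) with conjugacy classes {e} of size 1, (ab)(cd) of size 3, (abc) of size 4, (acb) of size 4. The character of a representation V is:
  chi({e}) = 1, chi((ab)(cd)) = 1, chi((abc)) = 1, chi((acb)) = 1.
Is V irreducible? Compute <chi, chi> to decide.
Irreducible: <chi, chi> = 1.

<chi, chi> = (1/|G|) sum_C |C| * |chi(C)|^2 = (1/12)[1*|1|^2 + 3*|1|^2 + 4*|1|^2 + 4*|1|^2]
  = (1/12)[(1) + (3) + (4) + (4)] = 12/12 = 1.
(Exp terms are combined using exp(i*s)*conj(exp(i*t)) = exp(i*(s-t)), and sums of them are collapsed using the identity that for every m > 1 the m distinct m-th roots of unity sum to 0, e.g. 1 + exp(2*I*pi/3) + exp(-2*I*pi/3) = 0.)
A character is irreducible iff <chi, chi> = 1, so this representation is irreducible.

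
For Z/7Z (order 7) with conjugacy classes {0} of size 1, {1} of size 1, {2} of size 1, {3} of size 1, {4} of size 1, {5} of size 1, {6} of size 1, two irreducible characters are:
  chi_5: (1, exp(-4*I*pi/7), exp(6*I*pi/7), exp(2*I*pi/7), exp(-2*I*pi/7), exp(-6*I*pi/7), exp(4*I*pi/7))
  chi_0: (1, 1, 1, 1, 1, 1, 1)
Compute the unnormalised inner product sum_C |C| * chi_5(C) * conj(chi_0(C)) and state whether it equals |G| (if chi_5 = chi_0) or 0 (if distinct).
Sum = 0; so <chi_5, chi_0> = 0 (distinct irreducibles are orthogonal).

Working: Compute term by term over conjugacy classes (|C| * chi_5(C) * conj(chi_0(C))):
  1*(1)*conj(1) + 1*(exp(-4*I*pi/7))*conj(1) + 1*(exp(6*I*pi/7))*conj(1) + 1*(exp(2*I*pi/7))*conj(1) + 1*(exp(-2*I*pi/7))*conj(1) + 1*(exp(-6*I*pi/7))*conj(1) + 1*(exp(4*I*pi/7))*conj(1)
  = (1) + (exp(-4*I*pi/7)) + (exp(6*I*pi/7)) + (exp(2*I*pi/7)) + (exp(-2*I*pi/7)) + (exp(-6*I*pi/7)) + (exp(4*I*pi/7))
  = 0.
(Exp terms are combined using exp(i*s)*conj(exp(i*t)) = exp(i*(s-t)), and sums of them are collapsed using the identity that for every m > 1 the m distinct m-th roots of unity sum to 0, e.g. 1 + exp(2*I*pi/3) + exp(-2*I*pi/3) = 0.)
Dividing by |G| = 7 gives 0/7 = 0, matching the row-orthogonality relation <chi_5, chi_0> = [chi_5 = chi_0].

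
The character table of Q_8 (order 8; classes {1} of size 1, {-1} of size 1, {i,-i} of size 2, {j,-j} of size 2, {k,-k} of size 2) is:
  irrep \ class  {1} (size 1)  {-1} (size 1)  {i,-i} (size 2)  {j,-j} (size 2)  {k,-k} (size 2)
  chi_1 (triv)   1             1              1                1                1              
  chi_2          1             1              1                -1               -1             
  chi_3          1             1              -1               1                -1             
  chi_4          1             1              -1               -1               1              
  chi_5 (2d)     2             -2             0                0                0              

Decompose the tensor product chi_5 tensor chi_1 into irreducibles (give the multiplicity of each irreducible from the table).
chi_5 tensor chi_1 = chi_5 (all other irreducibles have multiplicity 0).

Proof sketch: The character of a tensor product is the pointwise product (chi_5 * chi_1)(C) = chi_5(C) * chi_1(C):
  {1}: (2)*(1), {-1}: (-2)*(1), {i,-i}: (0)*(1), {j,-j}: (0)*(1), {k,-k}: (0)*(1)
so (chi_5 * chi_1) takes values
  {1} -> 2, {-1} -> -2, {i,-i} -> 0, {j,-j} -> 0, {k,-k} -> 0.
Now take the inner product of this character with each irreducible chi from the table, <chi_5*chi_1, chi> = (1/8) sum_C |C| (chi_5*chi_1)(C) conj(chi(C)):
  <chi_5*chi_1, chi_1> = (1/8)[1*(2)*conj(1) + 1*(-2)*conj(1) + 2*(0)*conj(1) + 2*(0)*conj(1) + 2*(0)*conj(1)]
      = (1/8)[(2) + (-2) + (0) + (0) + (0)] = 0/8 = 0
  <chi_5*chi_1, chi_2> = (1/8)[1*(2)*conj(1) + 1*(-2)*conj(1) + 2*(0)*conj(1) + 2*(0)*conj(-1) + 2*(0)*conj(-1)]
      = (1/8)[(2) + (-2) + (0) + (0) + (0)] = 0/8 = 0
  <chi_5*chi_1, chi_3> = (1/8)[1*(2)*conj(1) + 1*(-2)*conj(1) + 2*(0)*conj(-1) + 2*(0)*conj(1) + 2*(0)*conj(-1)]
      = (1/8)[(2) + (-2) + (0) + (0) + (0)] = 0/8 = 0
  <chi_5*chi_1, chi_4> = (1/8)[1*(2)*conj(1) + 1*(-2)*conj(1) + 2*(0)*conj(-1) + 2*(0)*conj(-1) + 2*(0)*conj(1)]
      = (1/8)[(2) + (-2) + (0) + (0) + (0)] = 0/8 = 0
  <chi_5*chi_1, chi_5> = (1/8)[1*(2)*conj(2) + 1*(-2)*conj(-2) + 2*(0)*conj(0) + 2*(0)*conj(0) + 2*(0)*conj(0)]
      = (1/8)[(4) + (4) + (0) + (0) + (0)] = 8/8 = 1
Hence the multiplicities are chi_5: 1. Dimension check: dim(chi_5)*dim(chi_1) = 2*1 = 2 and sum (mult * dim) = 1*2 = 2.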